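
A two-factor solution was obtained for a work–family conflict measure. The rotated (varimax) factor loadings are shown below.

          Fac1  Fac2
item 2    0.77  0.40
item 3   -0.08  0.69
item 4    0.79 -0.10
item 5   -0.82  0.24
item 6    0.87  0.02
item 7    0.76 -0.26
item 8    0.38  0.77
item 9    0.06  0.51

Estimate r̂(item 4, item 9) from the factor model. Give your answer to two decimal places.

r̂ = Σ λ_i·λ_j across factors = (0.79)(0.06) + (-0.10)(0.51)
  = +0.0474 -0.0510 = -0.0036

-0.00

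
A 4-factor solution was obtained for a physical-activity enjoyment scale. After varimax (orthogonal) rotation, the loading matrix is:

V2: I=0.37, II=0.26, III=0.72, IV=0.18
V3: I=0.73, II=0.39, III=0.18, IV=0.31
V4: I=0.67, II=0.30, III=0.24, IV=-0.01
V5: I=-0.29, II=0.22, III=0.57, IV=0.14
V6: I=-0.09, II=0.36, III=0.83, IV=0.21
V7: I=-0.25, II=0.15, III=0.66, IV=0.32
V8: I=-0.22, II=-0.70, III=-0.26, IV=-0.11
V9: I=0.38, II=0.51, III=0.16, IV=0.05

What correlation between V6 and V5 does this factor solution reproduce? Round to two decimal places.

r̂ = Σ λ_i·λ_j across factors = (-0.09)(-0.29) + (0.36)(0.22) + (0.83)(0.57) + (0.21)(0.14)
  = +0.0261 +0.0792 +0.4731 +0.0294 = 0.6078

0.61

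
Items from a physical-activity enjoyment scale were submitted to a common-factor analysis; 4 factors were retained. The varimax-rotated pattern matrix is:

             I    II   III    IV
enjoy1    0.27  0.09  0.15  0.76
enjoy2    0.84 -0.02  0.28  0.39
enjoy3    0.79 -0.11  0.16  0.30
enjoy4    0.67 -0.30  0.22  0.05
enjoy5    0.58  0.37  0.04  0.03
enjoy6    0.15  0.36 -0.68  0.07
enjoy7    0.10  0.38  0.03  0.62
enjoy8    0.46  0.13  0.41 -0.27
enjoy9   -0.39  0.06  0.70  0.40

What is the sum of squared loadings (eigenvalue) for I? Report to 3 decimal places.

2.584

SS loadings for I = 0.27² + 0.84² + 0.79² + 0.67² + 0.58² + 0.15² + 0.10² + 0.46² + (-0.39)² = 0.0729 + 0.7056 + 0.6241 + 0.4489 + 0.3364 + 0.0225 + 0.0100 + 0.2116 + 0.1521 = 2.5841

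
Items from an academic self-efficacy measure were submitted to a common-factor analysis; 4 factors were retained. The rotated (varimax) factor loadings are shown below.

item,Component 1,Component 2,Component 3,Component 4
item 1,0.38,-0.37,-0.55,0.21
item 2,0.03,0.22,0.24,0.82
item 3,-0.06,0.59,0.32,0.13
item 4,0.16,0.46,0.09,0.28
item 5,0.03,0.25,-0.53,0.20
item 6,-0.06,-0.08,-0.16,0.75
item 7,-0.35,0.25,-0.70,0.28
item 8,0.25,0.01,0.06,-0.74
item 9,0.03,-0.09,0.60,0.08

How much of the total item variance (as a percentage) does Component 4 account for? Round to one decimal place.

SS loadings for Component 4 = 0.21² + 0.82² + 0.13² + 0.28² + 0.20² + 0.75² + 0.28² + (-0.74)² + 0.08² = 2.0467
With 9 standardized items, total variance = 9. Proportion = 2.0467/9 = 0.2274 → 22.74%.

22.7%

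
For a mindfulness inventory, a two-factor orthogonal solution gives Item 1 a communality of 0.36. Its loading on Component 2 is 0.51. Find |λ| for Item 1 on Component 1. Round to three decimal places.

0.316

Under orthogonal rotation h² = Σλ², so λ_Component 1² = h² − (0.2601) = 0.36 − 0.2601 = 0.0999.
|λ| = √0.0999 = 0.3161.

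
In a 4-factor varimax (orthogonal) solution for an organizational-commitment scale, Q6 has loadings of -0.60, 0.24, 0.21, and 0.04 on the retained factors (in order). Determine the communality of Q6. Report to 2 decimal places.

h² = (-0.60)² + 0.24² + 0.21² + 0.04² = 0.3600 + 0.0576 + 0.0441 + 0.0016 = 0.4633

0.46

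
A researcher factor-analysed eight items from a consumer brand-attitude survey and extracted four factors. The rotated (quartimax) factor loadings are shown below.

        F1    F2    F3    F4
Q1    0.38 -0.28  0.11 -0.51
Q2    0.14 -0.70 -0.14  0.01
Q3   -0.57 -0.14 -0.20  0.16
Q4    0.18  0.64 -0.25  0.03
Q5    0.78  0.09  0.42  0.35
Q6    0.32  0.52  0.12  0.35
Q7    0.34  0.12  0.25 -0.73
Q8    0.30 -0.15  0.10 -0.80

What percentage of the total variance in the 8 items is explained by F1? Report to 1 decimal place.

SS loadings for F1 = 0.38² + 0.14² + (-0.57)² + 0.18² + 0.78² + 0.32² + 0.34² + 0.30² = 1.4377
With 8 standardized items, total variance = 8. Proportion = 1.4377/8 = 0.1797 → 17.97%.

18.0%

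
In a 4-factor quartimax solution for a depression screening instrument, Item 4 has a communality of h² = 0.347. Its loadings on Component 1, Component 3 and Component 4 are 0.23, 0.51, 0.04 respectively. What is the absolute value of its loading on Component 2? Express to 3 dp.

Under orthogonal rotation h² = Σλ², so λ_Component 2² = h² − (0.3146) = 0.347 − 0.3146 = 0.0324.
|λ| = √0.0324 = 0.1800.

0.180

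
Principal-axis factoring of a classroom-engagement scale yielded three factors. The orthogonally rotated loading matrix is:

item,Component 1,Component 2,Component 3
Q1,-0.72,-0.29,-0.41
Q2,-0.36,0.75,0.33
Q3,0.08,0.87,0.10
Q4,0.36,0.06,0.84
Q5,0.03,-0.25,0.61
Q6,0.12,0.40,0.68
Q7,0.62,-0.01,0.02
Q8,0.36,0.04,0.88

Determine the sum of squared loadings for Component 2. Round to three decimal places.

SS loadings for Component 2 = (-0.29)² + 0.75² + 0.87² + 0.06² + (-0.25)² + 0.40² + (-0.01)² + 0.04² = 0.0841 + 0.5625 + 0.7569 + 0.0036 + 0.0625 + 0.1600 + 0.0001 + 0.0016 = 1.6313

1.631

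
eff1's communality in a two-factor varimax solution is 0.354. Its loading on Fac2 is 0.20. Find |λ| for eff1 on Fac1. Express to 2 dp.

Under orthogonal rotation h² = Σλ², so λ_Fac1² = h² − (0.0400) = 0.354 − 0.0400 = 0.3140.
|λ| = √0.3140 = 0.5604.

0.56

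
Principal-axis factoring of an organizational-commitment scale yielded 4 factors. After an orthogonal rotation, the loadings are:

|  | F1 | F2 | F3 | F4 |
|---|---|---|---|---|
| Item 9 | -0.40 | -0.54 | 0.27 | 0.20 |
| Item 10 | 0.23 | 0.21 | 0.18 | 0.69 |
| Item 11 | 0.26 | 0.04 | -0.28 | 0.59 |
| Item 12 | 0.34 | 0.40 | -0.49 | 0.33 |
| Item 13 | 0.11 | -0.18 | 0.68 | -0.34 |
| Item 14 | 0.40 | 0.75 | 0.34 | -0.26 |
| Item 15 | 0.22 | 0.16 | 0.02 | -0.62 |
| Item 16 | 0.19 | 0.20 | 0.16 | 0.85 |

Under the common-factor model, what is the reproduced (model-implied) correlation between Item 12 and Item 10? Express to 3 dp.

r̂ = Σ λ_i·λ_j across factors = (0.34)(0.23) + (0.40)(0.21) + (-0.49)(0.18) + (0.33)(0.69)
  = +0.0782 +0.0840 -0.0882 +0.2277 = 0.3017

0.302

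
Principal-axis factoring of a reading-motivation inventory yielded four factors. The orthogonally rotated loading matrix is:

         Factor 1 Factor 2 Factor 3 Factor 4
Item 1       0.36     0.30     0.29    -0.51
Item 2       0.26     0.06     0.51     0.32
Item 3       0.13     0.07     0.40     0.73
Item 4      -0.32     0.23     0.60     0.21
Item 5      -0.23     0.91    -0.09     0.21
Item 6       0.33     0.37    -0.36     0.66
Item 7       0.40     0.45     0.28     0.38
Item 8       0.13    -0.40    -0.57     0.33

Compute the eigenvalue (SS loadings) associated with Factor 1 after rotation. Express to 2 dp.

0.66

SS loadings for Factor 1 = 0.36² + 0.26² + 0.13² + (-0.32)² + (-0.23)² + 0.33² + 0.40² + 0.13² = 0.1296 + 0.0676 + 0.0169 + 0.1024 + 0.0529 + 0.1089 + 0.1600 + 0.0169 = 0.6552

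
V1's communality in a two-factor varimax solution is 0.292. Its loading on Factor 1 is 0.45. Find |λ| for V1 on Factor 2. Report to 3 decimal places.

0.299

Under orthogonal rotation h² = Σλ², so λ_Factor 2² = h² − (0.2025) = 0.292 − 0.2025 = 0.0895.
|λ| = √0.0895 = 0.2992.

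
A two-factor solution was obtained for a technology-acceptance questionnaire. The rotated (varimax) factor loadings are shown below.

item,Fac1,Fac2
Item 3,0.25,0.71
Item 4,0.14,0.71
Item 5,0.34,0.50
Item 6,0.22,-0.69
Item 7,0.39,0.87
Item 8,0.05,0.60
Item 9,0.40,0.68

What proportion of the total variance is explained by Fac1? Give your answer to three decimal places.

SS loadings for Fac1 = 0.25² + 0.14² + 0.34² + 0.22² + 0.39² + 0.05² + 0.40² = 0.5607
Proportion of variance = 0.5607 / 7 = 0.0801.

0.080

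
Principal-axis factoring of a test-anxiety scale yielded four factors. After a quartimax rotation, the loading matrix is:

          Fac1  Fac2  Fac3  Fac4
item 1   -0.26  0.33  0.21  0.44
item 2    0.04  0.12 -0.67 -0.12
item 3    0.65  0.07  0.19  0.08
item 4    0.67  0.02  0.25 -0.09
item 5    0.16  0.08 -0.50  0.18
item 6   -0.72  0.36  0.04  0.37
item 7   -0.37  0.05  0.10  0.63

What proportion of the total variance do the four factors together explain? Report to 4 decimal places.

0.5044

SS loadings by factor: 1.6215, 0.2671, 0.8532, 0.7887; total = 3.5305.
Total variance with 7 standardized items is 7, so the solution explains 3.5305/7 = 0.5044.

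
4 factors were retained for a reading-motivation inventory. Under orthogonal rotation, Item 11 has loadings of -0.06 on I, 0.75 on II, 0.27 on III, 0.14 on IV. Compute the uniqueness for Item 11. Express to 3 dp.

h² = (-0.06)² + 0.75² + 0.27² + 0.14² = 0.0036 + 0.5625 + 0.0729 + 0.0196 = 0.6586
Uniqueness u² = 1 − h² = 1 − 0.6586 = 0.3414

0.341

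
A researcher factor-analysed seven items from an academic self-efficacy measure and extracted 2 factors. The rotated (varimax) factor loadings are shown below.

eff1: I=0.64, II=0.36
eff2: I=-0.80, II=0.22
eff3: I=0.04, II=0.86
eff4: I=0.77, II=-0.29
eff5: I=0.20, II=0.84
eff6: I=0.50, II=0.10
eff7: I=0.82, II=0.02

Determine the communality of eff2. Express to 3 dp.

h² = (-0.80)² + 0.22² = 0.6400 + 0.0484 = 0.6884

0.688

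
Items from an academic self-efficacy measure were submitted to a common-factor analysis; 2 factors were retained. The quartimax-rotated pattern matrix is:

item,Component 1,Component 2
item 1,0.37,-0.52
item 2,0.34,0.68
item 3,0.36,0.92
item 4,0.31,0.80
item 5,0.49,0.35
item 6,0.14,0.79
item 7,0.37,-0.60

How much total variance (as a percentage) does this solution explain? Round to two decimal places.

60.01%

SS loadings by factor: 0.8748, 3.3258; total = 4.2006.
Total variance with 7 standardized items is 7, so the solution explains 4.2006/7 = 0.6001 = 60.01%.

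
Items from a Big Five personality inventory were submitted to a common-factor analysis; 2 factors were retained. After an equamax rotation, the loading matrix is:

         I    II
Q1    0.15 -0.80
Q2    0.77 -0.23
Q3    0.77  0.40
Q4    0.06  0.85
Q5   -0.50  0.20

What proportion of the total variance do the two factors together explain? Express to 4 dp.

0.6155

Communalities: 0.6625, 0.6458, 0.7529, 0.7261, 0.2900; Σh² = 3.0773.
Total variance with 5 standardized items is 5, so the solution explains 3.0773/5 = 0.6155.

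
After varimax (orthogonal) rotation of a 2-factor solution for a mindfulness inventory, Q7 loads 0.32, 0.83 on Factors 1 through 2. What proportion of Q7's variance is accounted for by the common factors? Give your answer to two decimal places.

0.79

h² = 0.32² + 0.83² = 0.1024 + 0.6889 = 0.7913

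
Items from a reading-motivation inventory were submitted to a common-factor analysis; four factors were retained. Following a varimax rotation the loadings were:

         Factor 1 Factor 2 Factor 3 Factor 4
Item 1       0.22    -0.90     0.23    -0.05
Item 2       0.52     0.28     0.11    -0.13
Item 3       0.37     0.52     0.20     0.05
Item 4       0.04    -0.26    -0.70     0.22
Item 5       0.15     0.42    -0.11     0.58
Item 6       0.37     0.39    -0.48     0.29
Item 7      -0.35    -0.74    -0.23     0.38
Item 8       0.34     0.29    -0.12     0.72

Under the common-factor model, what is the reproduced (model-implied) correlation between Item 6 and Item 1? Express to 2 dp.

r̂ = Σ λ_i·λ_j across factors = (0.37)(0.22) + (0.39)(-0.90) + (-0.48)(0.23) + (0.29)(-0.05)
  = +0.0814 -0.3510 -0.1104 -0.0145 = -0.3945

-0.39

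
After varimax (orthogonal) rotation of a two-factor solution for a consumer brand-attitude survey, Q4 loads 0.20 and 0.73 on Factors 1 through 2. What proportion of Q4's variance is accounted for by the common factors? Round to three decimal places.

0.573

h² = 0.20² + 0.73² = 0.0400 + 0.5329 = 0.5729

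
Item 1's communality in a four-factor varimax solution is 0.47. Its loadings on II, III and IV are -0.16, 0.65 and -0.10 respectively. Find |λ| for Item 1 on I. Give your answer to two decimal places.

Under orthogonal rotation h² = Σλ², so λ_I² = h² − (0.4581) = 0.47 − 0.4581 = 0.0119.
|λ| = √0.0119 = 0.1091.

0.11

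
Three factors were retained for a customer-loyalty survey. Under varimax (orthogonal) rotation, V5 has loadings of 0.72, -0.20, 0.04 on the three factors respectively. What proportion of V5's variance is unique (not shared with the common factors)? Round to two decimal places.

h² = 0.72² + (-0.20)² + 0.04² = 0.5184 + 0.0400 + 0.0016 = 0.5600
Uniqueness u² = 1 − h² = 1 − 0.5600 = 0.4400

0.44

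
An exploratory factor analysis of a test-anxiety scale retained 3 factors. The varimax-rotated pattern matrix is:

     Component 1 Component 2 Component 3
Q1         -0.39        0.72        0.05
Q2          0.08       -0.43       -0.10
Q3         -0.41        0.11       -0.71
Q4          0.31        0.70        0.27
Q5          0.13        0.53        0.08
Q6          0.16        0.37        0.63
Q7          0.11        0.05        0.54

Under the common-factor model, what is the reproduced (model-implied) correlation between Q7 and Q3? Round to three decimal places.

r̂ = Σ λ_i·λ_j across factors = (0.11)(-0.41) + (0.05)(0.11) + (0.54)(-0.71)
  = -0.0451 +0.0055 -0.3834 = -0.4230

-0.423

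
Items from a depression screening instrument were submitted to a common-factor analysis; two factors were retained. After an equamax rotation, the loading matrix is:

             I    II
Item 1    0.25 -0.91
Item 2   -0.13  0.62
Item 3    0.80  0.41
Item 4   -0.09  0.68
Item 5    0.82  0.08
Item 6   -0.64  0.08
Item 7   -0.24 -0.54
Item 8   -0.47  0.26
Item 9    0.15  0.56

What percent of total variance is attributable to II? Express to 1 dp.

28.1%

SS loadings for II = (-0.91)² + 0.62² + 0.41² + 0.68² + 0.08² + 0.08² + (-0.54)² + 0.26² + 0.56² = 2.5286
With 9 standardized items, total variance = 9. Proportion = 2.5286/9 = 0.2810 → 28.10%.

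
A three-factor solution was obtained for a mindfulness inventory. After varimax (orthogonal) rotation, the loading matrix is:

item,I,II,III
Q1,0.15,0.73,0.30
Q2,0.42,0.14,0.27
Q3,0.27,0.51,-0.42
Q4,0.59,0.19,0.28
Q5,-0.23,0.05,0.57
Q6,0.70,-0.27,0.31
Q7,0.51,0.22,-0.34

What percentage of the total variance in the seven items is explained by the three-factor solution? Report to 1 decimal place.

Communalities: 0.6454, 0.2689, 0.5094, 0.4626, 0.3803, 0.6590, 0.4241; Σh² = 3.3497.
Total variance with 7 standardized items is 7, so the solution explains 3.3497/7 = 0.4785 = 47.85%.

47.9%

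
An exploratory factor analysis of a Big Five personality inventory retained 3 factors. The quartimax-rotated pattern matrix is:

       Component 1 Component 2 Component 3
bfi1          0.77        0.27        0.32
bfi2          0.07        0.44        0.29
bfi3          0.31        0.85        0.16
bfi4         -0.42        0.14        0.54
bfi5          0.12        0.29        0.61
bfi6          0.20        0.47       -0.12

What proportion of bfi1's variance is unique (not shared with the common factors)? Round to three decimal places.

h² = 0.77² + 0.27² + 0.32² = 0.5929 + 0.0729 + 0.1024 = 0.7682
Uniqueness u² = 1 − h² = 1 − 0.7682 = 0.2318

0.232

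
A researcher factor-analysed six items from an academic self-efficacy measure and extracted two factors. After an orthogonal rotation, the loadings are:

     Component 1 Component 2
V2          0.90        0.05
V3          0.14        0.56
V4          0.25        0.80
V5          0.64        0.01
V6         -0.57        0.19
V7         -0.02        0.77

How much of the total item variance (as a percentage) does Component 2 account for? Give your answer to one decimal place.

SS loadings for Component 2 = 0.05² + 0.56² + 0.80² + 0.01² + 0.19² + 0.77² = 1.5852
With 6 standardized items, total variance = 6. Proportion = 1.5852/6 = 0.2642 → 26.42%.

26.4%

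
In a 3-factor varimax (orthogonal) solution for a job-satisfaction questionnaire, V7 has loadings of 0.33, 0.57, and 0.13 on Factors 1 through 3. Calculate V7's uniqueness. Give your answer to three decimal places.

0.549

h² = 0.33² + 0.57² + 0.13² = 0.1089 + 0.3249 + 0.0169 = 0.4507
Uniqueness u² = 1 − h² = 1 − 0.4507 = 0.5493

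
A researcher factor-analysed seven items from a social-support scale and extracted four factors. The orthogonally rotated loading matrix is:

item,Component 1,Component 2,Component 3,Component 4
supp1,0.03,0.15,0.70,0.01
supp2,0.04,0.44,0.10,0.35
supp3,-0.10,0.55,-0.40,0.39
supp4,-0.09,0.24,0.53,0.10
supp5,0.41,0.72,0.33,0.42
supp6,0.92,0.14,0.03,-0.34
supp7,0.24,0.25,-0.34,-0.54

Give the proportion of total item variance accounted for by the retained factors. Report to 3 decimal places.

Communalities: 0.5135, 0.3277, 0.6246, 0.3566, 0.9718, 0.9825, 0.5273; Σh² = 4.3040.
Total variance with 7 standardized items is 7, so the solution explains 4.3040/7 = 0.6149.

0.615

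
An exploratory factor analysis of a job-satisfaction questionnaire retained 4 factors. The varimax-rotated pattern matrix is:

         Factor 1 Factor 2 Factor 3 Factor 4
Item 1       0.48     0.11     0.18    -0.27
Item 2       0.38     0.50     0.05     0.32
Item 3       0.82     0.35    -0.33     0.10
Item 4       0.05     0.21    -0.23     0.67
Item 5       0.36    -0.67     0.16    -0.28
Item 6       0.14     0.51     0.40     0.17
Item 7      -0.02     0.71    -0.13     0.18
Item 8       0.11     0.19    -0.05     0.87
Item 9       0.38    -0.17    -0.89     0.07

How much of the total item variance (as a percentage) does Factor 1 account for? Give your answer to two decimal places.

SS loadings for Factor 1 = 0.48² + 0.38² + 0.82² + 0.05² + 0.36² + 0.14² + (-0.02)² + 0.11² + 0.38² = 1.3558
With 9 standardized items, total variance = 9. Proportion = 1.3558/9 = 0.1506 → 15.06%.

15.06%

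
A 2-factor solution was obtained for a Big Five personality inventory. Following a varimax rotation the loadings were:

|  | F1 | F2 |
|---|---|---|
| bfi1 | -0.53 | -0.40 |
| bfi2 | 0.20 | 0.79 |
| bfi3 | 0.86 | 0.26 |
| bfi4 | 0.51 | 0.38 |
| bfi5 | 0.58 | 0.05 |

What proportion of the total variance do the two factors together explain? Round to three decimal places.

SS loadings by factor: 1.6570, 0.9986; total = 2.6556.
Total variance with 5 standardized items is 5, so the solution explains 2.6556/5 = 0.5311.

0.531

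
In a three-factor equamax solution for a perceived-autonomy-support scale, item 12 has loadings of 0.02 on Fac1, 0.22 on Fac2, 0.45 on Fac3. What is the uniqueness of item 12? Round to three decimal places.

h² = 0.02² + 0.22² + 0.45² = 0.0004 + 0.0484 + 0.2025 = 0.2513
Uniqueness u² = 1 − h² = 1 − 0.2513 = 0.7487

0.749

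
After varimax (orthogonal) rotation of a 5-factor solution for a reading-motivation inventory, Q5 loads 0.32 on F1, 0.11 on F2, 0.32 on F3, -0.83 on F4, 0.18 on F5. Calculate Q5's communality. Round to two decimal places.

h² = 0.32² + 0.11² + 0.32² + (-0.83)² + 0.18² = 0.1024 + 0.0121 + 0.1024 + 0.6889 + 0.0324 = 0.9382

0.94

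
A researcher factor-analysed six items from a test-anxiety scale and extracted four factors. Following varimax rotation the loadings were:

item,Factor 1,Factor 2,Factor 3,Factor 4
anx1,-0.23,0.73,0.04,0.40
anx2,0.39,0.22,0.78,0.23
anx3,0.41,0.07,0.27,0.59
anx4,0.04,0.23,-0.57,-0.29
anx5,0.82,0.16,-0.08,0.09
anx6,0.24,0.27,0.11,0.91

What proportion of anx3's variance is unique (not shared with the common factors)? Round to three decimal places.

0.406

h² = 0.41² + 0.07² + 0.27² + 0.59² = 0.1681 + 0.0049 + 0.0729 + 0.3481 = 0.5940
Uniqueness u² = 1 − h² = 1 − 0.5940 = 0.4060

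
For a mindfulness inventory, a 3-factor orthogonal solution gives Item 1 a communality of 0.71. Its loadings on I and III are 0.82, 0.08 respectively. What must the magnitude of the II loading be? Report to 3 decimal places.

Under orthogonal rotation h² = Σλ², so λ_II² = h² − (0.6788) = 0.71 − 0.6788 = 0.0312.
|λ| = √0.0312 = 0.1766.

0.177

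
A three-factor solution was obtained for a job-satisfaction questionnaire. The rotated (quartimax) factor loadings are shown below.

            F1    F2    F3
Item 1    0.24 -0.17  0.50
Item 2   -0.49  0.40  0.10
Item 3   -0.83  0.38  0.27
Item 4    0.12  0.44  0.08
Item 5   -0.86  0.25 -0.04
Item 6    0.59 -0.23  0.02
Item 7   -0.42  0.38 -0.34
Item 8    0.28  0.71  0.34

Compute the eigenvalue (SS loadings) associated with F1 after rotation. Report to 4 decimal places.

SS loadings for F1 = 0.24² + (-0.49)² + (-0.83)² + 0.12² + (-0.86)² + 0.59² + (-0.42)² + 0.28² = 0.0576 + 0.2401 + 0.6889 + 0.0144 + 0.7396 + 0.3481 + 0.1764 + 0.0784 = 2.3435

2.3435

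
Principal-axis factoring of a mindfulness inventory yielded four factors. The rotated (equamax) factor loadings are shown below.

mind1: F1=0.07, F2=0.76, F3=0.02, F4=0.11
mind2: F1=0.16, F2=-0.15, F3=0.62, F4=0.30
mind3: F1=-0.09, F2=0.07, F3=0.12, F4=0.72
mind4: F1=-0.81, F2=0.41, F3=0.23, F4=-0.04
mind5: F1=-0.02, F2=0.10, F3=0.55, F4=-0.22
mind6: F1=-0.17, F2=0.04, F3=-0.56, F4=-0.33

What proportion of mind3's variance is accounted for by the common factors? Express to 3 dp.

0.546

h² = (-0.09)² + 0.07² + 0.12² + 0.72² = 0.0081 + 0.0049 + 0.0144 + 0.5184 = 0.5458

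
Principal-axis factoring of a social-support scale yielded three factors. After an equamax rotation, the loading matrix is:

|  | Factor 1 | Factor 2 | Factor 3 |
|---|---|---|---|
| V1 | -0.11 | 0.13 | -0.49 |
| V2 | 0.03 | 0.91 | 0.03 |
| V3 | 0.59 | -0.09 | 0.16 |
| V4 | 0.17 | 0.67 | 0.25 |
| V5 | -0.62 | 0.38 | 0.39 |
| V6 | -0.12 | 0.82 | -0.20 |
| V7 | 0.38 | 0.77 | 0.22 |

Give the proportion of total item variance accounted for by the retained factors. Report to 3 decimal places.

0.602

Communalities: 0.2691, 0.8299, 0.3818, 0.5403, 0.6809, 0.7268, 0.7857; Σh² = 4.2145.
Total variance with 7 standardized items is 7, so the solution explains 4.2145/7 = 0.6021.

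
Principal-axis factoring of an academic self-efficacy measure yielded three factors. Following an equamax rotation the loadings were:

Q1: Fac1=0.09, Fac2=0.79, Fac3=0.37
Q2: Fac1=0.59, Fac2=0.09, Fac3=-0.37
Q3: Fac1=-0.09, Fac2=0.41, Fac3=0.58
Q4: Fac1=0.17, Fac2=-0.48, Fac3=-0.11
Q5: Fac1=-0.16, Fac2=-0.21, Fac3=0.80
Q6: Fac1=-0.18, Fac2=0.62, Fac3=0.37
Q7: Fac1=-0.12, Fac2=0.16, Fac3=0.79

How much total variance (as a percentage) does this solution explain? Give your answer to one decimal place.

56.8%

SS loadings by factor: 0.4656, 1.4848, 2.0233; total = 3.9737.
Total variance with 7 standardized items is 7, so the solution explains 3.9737/7 = 0.5677 = 56.77%.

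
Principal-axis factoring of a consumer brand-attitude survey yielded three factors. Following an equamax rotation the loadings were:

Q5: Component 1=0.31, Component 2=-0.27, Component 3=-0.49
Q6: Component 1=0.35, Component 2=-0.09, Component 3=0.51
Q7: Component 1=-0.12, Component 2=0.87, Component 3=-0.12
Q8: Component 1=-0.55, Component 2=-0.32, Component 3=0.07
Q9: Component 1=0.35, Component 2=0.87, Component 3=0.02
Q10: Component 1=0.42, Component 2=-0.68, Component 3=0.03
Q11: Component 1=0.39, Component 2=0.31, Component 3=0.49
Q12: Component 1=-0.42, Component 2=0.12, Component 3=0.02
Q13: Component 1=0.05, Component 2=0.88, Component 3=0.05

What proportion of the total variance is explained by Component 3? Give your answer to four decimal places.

0.0849

SS loadings for Component 3 = (-0.49)² + 0.51² + (-0.12)² + 0.07² + 0.02² + 0.03² + 0.49² + 0.02² + 0.05² = 0.7638
Proportion of variance = 0.7638 / 9 = 0.0849.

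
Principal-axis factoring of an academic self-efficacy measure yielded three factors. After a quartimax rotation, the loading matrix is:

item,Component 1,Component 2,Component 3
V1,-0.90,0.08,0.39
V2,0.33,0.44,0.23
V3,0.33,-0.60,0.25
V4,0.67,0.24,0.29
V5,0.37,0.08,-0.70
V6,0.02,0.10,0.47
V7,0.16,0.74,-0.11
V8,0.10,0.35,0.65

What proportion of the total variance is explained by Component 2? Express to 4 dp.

SS loadings for Component 2 = 0.08² + 0.44² + (-0.60)² + 0.24² + 0.08² + 0.10² + 0.74² + 0.35² = 1.3041
Proportion of variance = 1.3041 / 8 = 0.1630.

0.1630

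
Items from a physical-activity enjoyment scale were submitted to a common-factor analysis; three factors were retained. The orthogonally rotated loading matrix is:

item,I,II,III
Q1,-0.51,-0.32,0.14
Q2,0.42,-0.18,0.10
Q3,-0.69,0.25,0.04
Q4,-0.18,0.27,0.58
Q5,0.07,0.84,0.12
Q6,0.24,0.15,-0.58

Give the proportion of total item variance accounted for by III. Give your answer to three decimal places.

SS loadings for III = 0.14² + 0.10² + 0.04² + 0.58² + 0.12² + (-0.58)² = 0.7184
Proportion of variance = 0.7184 / 6 = 0.1197.

0.120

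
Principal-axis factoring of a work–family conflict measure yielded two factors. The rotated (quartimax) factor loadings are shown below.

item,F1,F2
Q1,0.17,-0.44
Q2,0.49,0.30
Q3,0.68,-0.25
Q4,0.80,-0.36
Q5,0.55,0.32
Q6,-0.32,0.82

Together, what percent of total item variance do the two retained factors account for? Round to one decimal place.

50.4%

SS loadings by factor: 1.7763, 1.2505; total = 3.0268.
Total variance with 6 standardized items is 6, so the solution explains 3.0268/6 = 0.5045 = 50.45%.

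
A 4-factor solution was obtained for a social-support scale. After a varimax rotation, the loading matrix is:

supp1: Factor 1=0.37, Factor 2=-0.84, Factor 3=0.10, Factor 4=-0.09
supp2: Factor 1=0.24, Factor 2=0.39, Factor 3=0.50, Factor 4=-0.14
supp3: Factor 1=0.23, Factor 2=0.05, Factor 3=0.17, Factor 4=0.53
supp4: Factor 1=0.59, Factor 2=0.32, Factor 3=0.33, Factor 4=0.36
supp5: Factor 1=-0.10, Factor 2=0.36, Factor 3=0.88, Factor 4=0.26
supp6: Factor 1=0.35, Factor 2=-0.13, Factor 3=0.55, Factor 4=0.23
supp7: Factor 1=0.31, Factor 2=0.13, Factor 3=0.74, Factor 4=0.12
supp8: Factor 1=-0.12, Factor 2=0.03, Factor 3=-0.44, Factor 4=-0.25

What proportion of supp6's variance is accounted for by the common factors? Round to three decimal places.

h² = 0.35² + (-0.13)² + 0.55² + 0.23² = 0.1225 + 0.0169 + 0.3025 + 0.0529 = 0.4948

0.495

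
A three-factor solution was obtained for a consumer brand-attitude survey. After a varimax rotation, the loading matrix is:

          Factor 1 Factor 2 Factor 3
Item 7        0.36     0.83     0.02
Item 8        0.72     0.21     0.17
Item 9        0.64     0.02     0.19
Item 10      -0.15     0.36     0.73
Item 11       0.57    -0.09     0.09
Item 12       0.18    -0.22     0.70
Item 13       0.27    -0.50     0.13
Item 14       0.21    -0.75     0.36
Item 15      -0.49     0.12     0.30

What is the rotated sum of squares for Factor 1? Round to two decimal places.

1.79

SS loadings for Factor 1 = 0.36² + 0.72² + 0.64² + (-0.15)² + 0.57² + 0.18² + 0.27² + 0.21² + (-0.49)² = 0.1296 + 0.5184 + 0.4096 + 0.0225 + 0.3249 + 0.0324 + 0.0729 + 0.0441 + 0.2401 = 1.7945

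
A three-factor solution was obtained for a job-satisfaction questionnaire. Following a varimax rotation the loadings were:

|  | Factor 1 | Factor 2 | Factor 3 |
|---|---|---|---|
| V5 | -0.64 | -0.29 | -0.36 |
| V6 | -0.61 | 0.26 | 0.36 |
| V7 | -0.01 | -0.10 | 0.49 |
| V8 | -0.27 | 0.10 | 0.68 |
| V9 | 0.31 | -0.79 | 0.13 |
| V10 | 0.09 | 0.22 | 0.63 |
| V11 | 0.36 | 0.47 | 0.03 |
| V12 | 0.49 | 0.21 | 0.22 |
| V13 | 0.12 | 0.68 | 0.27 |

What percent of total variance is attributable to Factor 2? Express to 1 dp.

17.5%

SS loadings for Factor 2 = (-0.29)² + 0.26² + (-0.10)² + 0.10² + (-0.79)² + 0.22² + 0.47² + 0.21² + 0.68² = 1.5716
With 9 standardized items, total variance = 9. Proportion = 1.5716/9 = 0.1746 → 17.46%.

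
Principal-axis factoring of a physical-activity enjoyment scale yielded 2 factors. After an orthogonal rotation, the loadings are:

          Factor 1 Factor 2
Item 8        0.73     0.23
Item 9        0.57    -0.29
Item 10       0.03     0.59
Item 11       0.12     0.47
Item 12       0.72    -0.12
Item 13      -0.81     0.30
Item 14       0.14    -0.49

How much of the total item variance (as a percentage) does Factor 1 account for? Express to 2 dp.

SS loadings for Factor 1 = 0.73² + 0.57² + 0.03² + 0.12² + 0.72² + (-0.81)² + 0.14² = 2.0672
With 7 standardized items, total variance = 7. Proportion = 2.0672/7 = 0.2953 → 29.53%.

29.53%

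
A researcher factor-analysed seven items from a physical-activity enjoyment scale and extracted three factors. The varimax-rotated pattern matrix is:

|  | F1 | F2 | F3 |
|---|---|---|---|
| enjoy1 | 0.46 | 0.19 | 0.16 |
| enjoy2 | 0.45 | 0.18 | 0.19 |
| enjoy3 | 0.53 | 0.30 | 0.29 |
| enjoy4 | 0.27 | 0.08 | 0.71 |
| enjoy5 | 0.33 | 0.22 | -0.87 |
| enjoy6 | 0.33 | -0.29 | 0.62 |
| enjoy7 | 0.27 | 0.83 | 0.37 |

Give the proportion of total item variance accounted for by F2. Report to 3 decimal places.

SS loadings for F2 = 0.19² + 0.18² + 0.30² + 0.08² + 0.22² + (-0.29)² + 0.83² = 0.9863
Proportion of variance = 0.9863 / 7 = 0.1409.

0.141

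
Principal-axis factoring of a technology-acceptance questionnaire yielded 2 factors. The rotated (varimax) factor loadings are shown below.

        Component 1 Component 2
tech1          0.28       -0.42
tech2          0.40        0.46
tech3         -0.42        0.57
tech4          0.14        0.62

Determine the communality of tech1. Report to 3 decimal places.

h² = 0.28² + (-0.42)² = 0.0784 + 0.1764 = 0.2548

0.255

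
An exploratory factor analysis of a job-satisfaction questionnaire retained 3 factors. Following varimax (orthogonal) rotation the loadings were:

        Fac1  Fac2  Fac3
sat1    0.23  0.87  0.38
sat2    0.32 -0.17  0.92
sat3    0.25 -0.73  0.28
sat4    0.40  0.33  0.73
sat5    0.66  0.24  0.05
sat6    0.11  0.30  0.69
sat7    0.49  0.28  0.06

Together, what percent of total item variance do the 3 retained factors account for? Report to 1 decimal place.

68.6%

Communalities: 0.9542, 0.9777, 0.6738, 0.8018, 0.4957, 0.5782, 0.3221; Σh² = 4.8035.
Total variance with 7 standardized items is 7, so the solution explains 4.8035/7 = 0.6862 = 68.62%.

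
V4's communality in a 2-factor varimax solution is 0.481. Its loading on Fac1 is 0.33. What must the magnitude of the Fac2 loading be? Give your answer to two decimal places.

0.61

Under orthogonal rotation h² = Σλ², so λ_Fac2² = h² − (0.1089) = 0.481 − 0.1089 = 0.3721.
|λ| = √0.3721 = 0.6100.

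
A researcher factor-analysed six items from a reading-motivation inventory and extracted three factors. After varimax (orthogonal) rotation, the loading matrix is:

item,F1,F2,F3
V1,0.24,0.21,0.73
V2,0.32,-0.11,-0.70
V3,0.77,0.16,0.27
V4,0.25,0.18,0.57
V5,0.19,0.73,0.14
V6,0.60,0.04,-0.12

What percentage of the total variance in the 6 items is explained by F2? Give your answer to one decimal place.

SS loadings for F2 = 0.21² + (-0.11)² + 0.16² + 0.18² + 0.73² + 0.04² = 0.6487
With 6 standardized items, total variance = 6. Proportion = 0.6487/6 = 0.1081 → 10.81%.

10.8%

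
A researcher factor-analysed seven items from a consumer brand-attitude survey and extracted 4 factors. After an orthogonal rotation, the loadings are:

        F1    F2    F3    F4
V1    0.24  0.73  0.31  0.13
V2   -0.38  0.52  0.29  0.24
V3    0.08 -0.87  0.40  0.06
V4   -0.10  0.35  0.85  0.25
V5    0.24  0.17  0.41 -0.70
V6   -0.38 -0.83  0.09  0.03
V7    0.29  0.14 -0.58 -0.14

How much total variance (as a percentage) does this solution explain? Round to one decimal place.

Communalities: 0.7035, 0.5565, 0.9269, 0.9175, 0.7446, 0.8423, 0.4597; Σh² = 5.1510.
Total variance with 7 standardized items is 7, so the solution explains 5.1510/7 = 0.7359 = 73.59%.

73.6%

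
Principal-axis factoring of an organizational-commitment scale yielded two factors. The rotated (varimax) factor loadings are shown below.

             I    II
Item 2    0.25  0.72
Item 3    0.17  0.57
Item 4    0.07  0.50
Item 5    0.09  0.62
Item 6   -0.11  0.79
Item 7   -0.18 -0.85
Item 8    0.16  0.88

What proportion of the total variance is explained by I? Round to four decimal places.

0.0249

SS loadings for I = 0.25² + 0.17² + 0.07² + 0.09² + (-0.11)² + (-0.18)² + 0.16² = 0.1745
Proportion of variance = 0.1745 / 7 = 0.0249.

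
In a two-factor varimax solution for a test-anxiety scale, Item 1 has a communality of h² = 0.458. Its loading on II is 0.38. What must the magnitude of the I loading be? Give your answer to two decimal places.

0.56

Under orthogonal rotation h² = Σλ², so λ_I² = h² − (0.1444) = 0.458 − 0.1444 = 0.3136.
|λ| = √0.3136 = 0.5600.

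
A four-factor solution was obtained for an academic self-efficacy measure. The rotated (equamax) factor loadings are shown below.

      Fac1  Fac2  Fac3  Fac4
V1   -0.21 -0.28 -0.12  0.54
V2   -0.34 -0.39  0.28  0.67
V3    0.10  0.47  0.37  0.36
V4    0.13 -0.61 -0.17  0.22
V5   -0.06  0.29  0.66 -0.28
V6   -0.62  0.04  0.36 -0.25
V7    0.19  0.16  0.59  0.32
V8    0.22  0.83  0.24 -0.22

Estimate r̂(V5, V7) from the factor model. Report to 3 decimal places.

r̂ = Σ λ_i·λ_j across factors = (-0.06)(0.19) + (0.29)(0.16) + (0.66)(0.59) + (-0.28)(0.32)
  = -0.0114 +0.0464 +0.3894 -0.0896 = 0.3348

0.335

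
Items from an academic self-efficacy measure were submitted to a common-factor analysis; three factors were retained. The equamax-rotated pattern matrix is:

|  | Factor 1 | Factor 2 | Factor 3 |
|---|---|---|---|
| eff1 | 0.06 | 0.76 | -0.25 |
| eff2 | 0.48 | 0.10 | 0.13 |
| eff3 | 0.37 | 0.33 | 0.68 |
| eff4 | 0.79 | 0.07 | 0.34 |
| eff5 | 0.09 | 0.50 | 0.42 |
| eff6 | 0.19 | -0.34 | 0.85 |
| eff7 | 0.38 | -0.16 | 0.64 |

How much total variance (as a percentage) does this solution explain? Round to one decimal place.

60.6%

Communalities: 0.6437, 0.2573, 0.7082, 0.7446, 0.4345, 0.8742, 0.5796; Σh² = 4.2421.
Total variance with 7 standardized items is 7, so the solution explains 4.2421/7 = 0.6060 = 60.60%.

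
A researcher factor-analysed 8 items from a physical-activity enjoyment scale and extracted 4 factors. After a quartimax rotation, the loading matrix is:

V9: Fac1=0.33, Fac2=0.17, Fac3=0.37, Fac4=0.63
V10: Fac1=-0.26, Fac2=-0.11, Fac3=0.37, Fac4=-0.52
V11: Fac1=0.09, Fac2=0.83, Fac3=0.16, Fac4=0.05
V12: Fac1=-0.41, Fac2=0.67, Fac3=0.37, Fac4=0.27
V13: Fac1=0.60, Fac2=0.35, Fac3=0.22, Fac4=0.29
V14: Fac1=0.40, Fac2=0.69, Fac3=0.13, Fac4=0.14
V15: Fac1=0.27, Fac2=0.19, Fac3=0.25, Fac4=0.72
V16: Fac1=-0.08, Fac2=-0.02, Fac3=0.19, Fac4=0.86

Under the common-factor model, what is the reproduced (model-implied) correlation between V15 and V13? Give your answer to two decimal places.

0.49

r̂ = Σ λ_i·λ_j across factors = (0.27)(0.60) + (0.19)(0.35) + (0.25)(0.22) + (0.72)(0.29)
  = +0.1620 +0.0665 +0.0550 +0.2088 = 0.4923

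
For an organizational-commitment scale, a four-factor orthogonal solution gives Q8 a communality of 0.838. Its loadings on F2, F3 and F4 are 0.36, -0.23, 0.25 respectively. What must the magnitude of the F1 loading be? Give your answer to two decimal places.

0.77

Under orthogonal rotation h² = Σλ², so λ_F1² = h² − (0.2450) = 0.838 − 0.2450 = 0.5930.
|λ| = √0.5930 = 0.7701.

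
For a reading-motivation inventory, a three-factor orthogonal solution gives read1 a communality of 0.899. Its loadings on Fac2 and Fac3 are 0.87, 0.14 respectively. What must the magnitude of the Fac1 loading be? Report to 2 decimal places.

0.35

Under orthogonal rotation h² = Σλ², so λ_Fac1² = h² − (0.7765) = 0.899 − 0.7765 = 0.1225.
|λ| = √0.1225 = 0.3500.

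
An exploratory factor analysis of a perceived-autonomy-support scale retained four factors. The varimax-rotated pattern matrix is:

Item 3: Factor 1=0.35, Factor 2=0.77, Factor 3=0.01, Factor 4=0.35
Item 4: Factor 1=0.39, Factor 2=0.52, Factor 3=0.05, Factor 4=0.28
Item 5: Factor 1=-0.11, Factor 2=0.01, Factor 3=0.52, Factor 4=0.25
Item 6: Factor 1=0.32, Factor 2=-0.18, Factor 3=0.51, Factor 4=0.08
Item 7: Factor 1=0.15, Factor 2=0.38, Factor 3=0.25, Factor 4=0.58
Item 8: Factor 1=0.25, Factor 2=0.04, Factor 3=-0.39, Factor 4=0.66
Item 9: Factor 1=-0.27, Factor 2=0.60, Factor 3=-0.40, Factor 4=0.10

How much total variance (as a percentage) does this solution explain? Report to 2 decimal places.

Communalities: 0.8380, 0.5034, 0.3451, 0.4013, 0.5658, 0.6518, 0.6029; Σh² = 3.9083.
Total variance with 7 standardized items is 7, so the solution explains 3.9083/7 = 0.5583 = 55.83%.

55.83%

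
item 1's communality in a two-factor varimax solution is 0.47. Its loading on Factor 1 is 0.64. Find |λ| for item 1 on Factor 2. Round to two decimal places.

0.25

Under orthogonal rotation h² = Σλ², so λ_Factor 2² = h² − (0.4096) = 0.47 − 0.4096 = 0.0604.
|λ| = √0.0604 = 0.2458.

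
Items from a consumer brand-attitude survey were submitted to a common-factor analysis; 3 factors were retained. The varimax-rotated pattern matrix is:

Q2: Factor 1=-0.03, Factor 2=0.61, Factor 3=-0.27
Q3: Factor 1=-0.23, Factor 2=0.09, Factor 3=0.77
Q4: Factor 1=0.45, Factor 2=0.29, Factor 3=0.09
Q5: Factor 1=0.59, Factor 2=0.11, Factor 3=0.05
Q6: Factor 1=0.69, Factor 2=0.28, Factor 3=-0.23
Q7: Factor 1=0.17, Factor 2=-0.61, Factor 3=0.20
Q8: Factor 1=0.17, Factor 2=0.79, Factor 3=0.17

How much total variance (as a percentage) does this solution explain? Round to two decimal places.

Communalities: 0.4459, 0.6539, 0.2947, 0.3627, 0.6074, 0.4410, 0.6819; Σh² = 3.4875.
Total variance with 7 standardized items is 7, so the solution explains 3.4875/7 = 0.4982 = 49.82%.

49.82%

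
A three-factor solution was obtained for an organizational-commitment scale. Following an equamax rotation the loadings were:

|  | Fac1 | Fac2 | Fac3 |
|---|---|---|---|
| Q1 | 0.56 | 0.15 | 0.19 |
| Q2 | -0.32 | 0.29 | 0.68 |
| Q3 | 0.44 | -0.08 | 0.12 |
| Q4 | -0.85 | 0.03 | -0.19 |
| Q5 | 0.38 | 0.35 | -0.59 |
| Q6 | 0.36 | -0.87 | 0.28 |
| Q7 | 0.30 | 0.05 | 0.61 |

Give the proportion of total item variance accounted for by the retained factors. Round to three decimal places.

SS loadings by factor: 1.6961, 0.9958, 1.3476; total = 4.0395.
Total variance with 7 standardized items is 7, so the solution explains 4.0395/7 = 0.5771.

0.577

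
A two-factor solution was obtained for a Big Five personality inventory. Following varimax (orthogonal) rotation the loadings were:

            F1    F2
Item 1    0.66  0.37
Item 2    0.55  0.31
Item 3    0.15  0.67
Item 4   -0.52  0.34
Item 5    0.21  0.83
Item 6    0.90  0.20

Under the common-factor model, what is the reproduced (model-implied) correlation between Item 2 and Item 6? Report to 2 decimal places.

0.56

r̂ = Σ λ_i·λ_j across factors = (0.55)(0.90) + (0.31)(0.20)
  = +0.4950 +0.0620 = 0.5570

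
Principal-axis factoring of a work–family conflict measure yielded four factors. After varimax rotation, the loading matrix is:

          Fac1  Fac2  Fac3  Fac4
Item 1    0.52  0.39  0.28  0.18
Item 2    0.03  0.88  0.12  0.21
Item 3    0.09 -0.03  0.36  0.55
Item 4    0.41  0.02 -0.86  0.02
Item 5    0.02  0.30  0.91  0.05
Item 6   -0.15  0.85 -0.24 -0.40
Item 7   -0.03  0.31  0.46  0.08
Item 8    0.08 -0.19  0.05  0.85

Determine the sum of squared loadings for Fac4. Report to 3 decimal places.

SS loadings for Fac4 = 0.18² + 0.21² + 0.55² + 0.02² + 0.05² + (-0.40)² + 0.08² + 0.85² = 0.0324 + 0.0441 + 0.3025 + 0.0004 + 0.0025 + 0.1600 + 0.0064 + 0.7225 = 1.2708

1.271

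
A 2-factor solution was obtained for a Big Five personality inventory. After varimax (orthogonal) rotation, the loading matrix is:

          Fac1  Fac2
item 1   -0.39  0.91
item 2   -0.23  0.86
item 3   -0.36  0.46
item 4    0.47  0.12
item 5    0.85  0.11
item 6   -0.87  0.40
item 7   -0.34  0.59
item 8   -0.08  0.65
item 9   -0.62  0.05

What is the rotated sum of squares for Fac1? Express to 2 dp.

2.54

SS loadings for Fac1 = (-0.39)² + (-0.23)² + (-0.36)² + 0.47² + 0.85² + (-0.87)² + (-0.34)² + (-0.08)² + (-0.62)² = 0.1521 + 0.0529 + 0.1296 + 0.2209 + 0.7225 + 0.7569 + 0.1156 + 0.0064 + 0.3844 = 2.5413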